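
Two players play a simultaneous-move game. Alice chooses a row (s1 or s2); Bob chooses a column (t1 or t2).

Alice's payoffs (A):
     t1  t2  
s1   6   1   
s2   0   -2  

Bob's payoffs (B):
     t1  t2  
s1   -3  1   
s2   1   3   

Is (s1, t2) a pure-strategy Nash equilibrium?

Yes

Holding Bob at t2: Alice gets 1 from s1, versus -2 from s2. No profitable deviation for Alice.
Holding Alice at s1: Bob gets 1 from t2, versus -3 from t1. No profitable deviation for Bob either.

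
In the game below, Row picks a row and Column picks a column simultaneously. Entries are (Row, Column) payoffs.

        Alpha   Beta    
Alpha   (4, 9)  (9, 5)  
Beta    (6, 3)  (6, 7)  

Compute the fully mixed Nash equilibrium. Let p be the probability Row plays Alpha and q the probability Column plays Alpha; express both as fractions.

In a mixed NE each player is indifferent between their pure strategies, so the opponent's mix sets the indifference.
Column indifferent between Alpha and Beta: p·9 + (1−p)·3 = p·5 + (1−p)·7 ⟹ 3 + 6p = 7 + (-2)p ⟹ p = 1/2.
Row indifferent between Alpha and Beta: q·4 + (1−q)·9 = q·6 + (1−q)·6 ⟹ 9 + (-5)q = 6 + 0q ⟹ q = 3/5.

p = 1/2, q = 3/5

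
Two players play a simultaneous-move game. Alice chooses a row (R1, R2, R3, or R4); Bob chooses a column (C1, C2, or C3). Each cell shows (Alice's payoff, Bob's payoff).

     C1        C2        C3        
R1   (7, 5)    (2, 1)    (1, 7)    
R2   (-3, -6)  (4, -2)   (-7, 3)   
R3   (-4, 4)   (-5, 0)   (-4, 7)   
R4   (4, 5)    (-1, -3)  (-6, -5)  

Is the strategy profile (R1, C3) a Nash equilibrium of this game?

Yes

Holding Bob at C3: Alice gets 1 from R1, versus -7 from R2, -4 from R3, -6 from R4. No profitable deviation for Alice.
Holding Alice at R1: Bob gets 7 from C3, versus 5 from C1, 1 from C2. No profitable deviation for Bob either.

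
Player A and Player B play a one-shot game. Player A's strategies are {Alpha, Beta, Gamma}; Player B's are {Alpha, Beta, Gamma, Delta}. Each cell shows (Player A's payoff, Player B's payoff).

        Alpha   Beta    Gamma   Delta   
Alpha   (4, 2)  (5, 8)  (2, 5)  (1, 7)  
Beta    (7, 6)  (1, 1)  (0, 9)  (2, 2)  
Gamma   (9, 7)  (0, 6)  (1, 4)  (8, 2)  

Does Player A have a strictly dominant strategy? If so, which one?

Check whether one of Player A's strategies beats all alternatives regardless of what the opponent does.
Alpha is not dominant: against Alpha, Beta gives 7 > 4.
Beta is not dominant: against Alpha, Gamma gives 9 > 7.
Gamma is not dominant: against Beta, Alpha gives 5 > 0.
No single strategy is best against every opponent action.

No strictly dominant strategy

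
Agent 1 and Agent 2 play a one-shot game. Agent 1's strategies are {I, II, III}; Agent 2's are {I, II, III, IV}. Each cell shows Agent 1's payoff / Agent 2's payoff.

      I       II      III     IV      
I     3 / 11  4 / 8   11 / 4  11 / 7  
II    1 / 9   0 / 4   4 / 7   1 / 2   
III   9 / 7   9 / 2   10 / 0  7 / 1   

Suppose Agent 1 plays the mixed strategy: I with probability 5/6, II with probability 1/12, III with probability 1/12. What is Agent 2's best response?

I

Compute Agent 2's expected payoff from each pure strategy against the given mix.
I: (5/6)·11 + (1/12)·9 + (1/12)·7 = 21/2
II: (5/6)·8 + (1/12)·4 + (1/12)·2 = 43/6
III: (5/6)·4 + (1/12)·7 + (1/12)·0 = 47/12
IV: (5/6)·7 + (1/12)·2 + (1/12)·1 = 73/12
Highest expected payoff is 21/2, from I.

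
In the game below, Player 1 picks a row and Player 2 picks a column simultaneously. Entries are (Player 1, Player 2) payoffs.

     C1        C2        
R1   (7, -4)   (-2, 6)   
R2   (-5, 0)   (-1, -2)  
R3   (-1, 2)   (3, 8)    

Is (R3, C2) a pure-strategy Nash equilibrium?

Yes

Holding Player 2 at C2: Player 1 gets 3 from R3, versus -2 from R1, -1 from R2. No profitable deviation for Player 1.
Holding Player 1 at R3: Player 2 gets 8 from C2, versus 2 from C1. No profitable deviation for Player 2 either.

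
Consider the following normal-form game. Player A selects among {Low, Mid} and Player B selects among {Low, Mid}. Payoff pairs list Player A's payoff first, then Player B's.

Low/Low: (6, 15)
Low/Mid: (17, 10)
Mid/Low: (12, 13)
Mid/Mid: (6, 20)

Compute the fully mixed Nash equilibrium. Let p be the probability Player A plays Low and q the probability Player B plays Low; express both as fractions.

Each player's mixing probability is pinned down by making the *other* player indifferent.
Player B indifferent between Low and Mid: p·15 + (1−p)·13 = p·10 + (1−p)·20 ⟹ 13 + 2p = 20 + (-10)p ⟹ p = 7/12.
Player A indifferent between Low and Mid: q·6 + (1−q)·17 = q·12 + (1−q)·6 ⟹ 17 + (-11)q = 6 + 6q ⟹ q = 11/17.

p = 7/12, q = 11/17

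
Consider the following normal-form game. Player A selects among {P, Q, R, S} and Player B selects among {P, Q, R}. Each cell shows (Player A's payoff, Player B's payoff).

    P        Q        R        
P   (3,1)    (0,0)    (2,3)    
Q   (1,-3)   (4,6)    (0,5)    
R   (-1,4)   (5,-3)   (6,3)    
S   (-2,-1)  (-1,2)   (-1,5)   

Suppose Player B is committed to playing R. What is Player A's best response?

R

With Player B fixed at R, Player A's payoffs are: P → 2, Q → 0, R → 6, S → -1.
The maximum is 6, achieved by R.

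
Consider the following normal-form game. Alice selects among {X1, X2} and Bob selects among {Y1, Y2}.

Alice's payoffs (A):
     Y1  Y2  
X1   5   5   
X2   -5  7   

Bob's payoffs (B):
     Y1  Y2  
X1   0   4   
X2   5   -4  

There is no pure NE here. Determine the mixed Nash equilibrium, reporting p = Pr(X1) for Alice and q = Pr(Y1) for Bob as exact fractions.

p = 9/13, q = 1/6

In a mixed NE each player is indifferent between their pure strategies, so the opponent's mix sets the indifference.
Bob indifferent between Y1 and Y2: p·0 + (1−p)·5 = p·4 + (1−p)·(-4) ⟹ 5 + (-5)p = (-4) + 8p ⟹ p = 9/13.
Alice indifferent between X1 and X2: q·5 + (1−q)·5 = q·(-5) + (1−q)·7 ⟹ 5 + 0q = 7 + (-12)q ⟹ q = 1/6.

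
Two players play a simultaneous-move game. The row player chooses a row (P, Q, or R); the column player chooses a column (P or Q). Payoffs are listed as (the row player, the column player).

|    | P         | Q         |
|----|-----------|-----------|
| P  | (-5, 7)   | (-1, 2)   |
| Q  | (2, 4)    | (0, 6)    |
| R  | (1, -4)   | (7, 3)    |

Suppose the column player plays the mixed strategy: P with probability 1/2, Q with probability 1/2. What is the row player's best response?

R

The row player's best reply maximizes expected payoff against the mix.
P: (1/2)·(-5) + (1/2)·(-1) = -3
Q: (1/2)·2 + (1/2)·0 = 1
R: (1/2)·1 + (1/2)·7 = 4
Highest expected payoff is 4, from R.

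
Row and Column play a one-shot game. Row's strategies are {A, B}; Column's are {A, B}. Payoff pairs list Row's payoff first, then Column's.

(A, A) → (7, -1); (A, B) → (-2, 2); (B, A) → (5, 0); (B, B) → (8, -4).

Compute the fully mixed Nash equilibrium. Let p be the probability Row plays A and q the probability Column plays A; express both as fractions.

p = 4/7, q = 5/6

Each player's mixing probability is pinned down by making the *other* player indifferent.
Column indifferent between A and B: p·(-1) + (1−p)·0 = p·2 + (1−p)·(-4) ⟹ 0 + (-1)p = (-4) + 6p ⟹ p = 4/7.
Row indifferent between A and B: q·7 + (1−q)·(-2) = q·5 + (1−q)·8 ⟹ (-2) + 9q = 8 + (-3)q ⟹ q = 5/6.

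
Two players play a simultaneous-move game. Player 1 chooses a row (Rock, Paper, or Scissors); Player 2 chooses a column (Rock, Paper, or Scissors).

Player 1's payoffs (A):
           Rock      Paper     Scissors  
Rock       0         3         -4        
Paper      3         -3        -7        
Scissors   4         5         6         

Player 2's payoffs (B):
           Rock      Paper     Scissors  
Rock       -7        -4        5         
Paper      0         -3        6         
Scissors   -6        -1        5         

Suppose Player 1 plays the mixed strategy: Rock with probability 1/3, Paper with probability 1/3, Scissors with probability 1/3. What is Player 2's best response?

Compute Player 2's expected payoff from each pure strategy against the given mix.
Rock: (1/3)·(-7) + (1/3)·0 + (1/3)·(-6) = -13/3
Paper: (1/3)·(-4) + (1/3)·(-3) + (1/3)·(-1) = -8/3
Scissors: (1/3)·5 + (1/3)·6 + (1/3)·5 = 16/3
Highest expected payoff is 16/3, from Scissors.

Scissors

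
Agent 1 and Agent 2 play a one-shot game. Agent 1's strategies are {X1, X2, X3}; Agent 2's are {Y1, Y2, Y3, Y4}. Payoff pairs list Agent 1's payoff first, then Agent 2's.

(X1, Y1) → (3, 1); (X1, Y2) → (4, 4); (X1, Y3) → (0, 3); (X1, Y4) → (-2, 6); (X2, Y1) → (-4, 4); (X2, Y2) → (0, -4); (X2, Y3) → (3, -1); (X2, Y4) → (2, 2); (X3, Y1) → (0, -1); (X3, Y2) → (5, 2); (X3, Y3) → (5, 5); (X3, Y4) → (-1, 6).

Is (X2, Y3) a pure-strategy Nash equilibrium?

Holding Agent 2 at Y3: Agent 1 gets 3 from X2 but could get 5 by switching to X3. Agent 1 has a profitable deviation.

No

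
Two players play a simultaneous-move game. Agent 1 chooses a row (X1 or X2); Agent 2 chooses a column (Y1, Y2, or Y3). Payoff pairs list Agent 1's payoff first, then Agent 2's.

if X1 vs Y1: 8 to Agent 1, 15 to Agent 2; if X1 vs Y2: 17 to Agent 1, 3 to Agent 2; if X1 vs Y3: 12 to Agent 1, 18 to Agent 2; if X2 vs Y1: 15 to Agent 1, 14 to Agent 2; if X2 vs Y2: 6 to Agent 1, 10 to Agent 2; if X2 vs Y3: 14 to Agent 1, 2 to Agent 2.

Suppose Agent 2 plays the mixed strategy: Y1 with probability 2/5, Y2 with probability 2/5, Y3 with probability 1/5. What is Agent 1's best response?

Compute Agent 1's expected payoff from each pure strategy against the given mix.
X1: (2/5)·8 + (2/5)·17 + (1/5)·12 = 62/5
X2: (2/5)·15 + (2/5)·6 + (1/5)·14 = 56/5
Highest expected payoff is 62/5, from X1.

X1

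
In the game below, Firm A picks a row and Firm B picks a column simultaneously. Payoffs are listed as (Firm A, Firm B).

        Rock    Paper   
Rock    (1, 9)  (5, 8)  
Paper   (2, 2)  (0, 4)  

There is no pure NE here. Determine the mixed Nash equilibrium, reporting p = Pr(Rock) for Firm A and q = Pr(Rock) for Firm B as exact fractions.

In a mixed NE each player is indifferent between their pure strategies, so the opponent's mix sets the indifference.
Firm B indifferent between Rock and Paper: p·9 + (1−p)·2 = p·8 + (1−p)·4 ⟹ 2 + 7p = 4 + 4p ⟹ p = 2/3.
Firm A indifferent between Rock and Paper: q·1 + (1−q)·5 = q·2 + (1−q)·0 ⟹ 5 + (-4)q = 0 + 2q ⟹ q = 5/6.

p = 2/3, q = 5/6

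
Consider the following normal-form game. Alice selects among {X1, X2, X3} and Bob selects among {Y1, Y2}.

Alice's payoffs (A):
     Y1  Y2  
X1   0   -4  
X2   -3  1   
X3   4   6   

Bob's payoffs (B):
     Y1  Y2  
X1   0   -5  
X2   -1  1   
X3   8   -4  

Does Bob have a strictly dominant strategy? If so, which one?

None

A strategy is strictly dominant if it gives Bob a strictly higher payoff than every other strategy, against every choice by the opponent.
Y1 is not dominant: against X2, Y2 gives 1 > -1.
Y2 is not dominant: against X1, Y1 gives 0 > -5.
No single strategy is best against every opponent action.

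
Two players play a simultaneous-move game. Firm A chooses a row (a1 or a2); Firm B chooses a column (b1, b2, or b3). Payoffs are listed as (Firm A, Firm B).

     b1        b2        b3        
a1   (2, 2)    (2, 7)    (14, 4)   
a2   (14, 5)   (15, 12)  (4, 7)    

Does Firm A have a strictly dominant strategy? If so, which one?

Check whether one of Firm A's strategies beats all alternatives regardless of what the opponent does.
a1 is not dominant: against b1, a2 gives 14 > 2.
a2 is not dominant: against b3, a1 gives 14 > 4.
No single strategy is best against every opponent action.

None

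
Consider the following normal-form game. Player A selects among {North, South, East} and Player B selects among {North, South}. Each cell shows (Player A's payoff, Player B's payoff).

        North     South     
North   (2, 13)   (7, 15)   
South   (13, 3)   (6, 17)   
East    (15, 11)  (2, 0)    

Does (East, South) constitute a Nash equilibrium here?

Holding Player B at South: Player A gets 2 from East but could get 7 by switching to North. Player A has a profitable deviation.

No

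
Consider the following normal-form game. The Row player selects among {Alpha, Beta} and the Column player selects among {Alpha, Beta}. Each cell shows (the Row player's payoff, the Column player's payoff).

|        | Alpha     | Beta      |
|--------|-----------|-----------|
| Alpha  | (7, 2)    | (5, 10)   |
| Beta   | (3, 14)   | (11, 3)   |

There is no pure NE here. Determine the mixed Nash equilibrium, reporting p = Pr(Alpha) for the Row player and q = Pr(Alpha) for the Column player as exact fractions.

p = 11/19, q = 3/5

In a mixed NE each player is indifferent between their pure strategies, so the opponent's mix sets the indifference.
The Column player indifferent between Alpha and Beta: p·2 + (1−p)·14 = p·10 + (1−p)·3 ⟹ 14 + (-12)p = 3 + 7p ⟹ p = 11/19.
The Row player indifferent between Alpha and Beta: q·7 + (1−q)·5 = q·3 + (1−q)·11 ⟹ 5 + 2q = 11 + (-8)q ⟹ q = 3/5.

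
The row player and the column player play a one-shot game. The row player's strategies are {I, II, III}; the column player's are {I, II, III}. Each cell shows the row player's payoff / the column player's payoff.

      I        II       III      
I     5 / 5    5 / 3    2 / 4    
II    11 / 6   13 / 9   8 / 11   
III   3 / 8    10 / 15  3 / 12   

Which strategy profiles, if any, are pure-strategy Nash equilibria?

A profile is a Nash equilibrium when each player is best-responding to the other.
The row player's best responses — vs I: II (payoff 11); vs II: II (payoff 13); vs III: II (payoff 8).
The column player's best responses — vs I: I (payoff 5); vs II: III (payoff 11); vs III: II (payoff 15).
The only mutual best response is (II, III); neither player gains by switching there.

(II, III)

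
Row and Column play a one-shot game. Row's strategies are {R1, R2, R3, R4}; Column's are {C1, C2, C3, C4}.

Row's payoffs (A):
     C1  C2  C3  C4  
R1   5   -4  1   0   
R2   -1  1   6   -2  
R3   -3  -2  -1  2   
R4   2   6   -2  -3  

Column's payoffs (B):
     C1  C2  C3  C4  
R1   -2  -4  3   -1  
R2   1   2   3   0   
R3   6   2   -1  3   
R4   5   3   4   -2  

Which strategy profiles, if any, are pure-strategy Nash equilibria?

Check mutual best responses: a cell is a NE iff neither player can gain by unilaterally deviating.
Row's best responses — vs C1: R1 (payoff 5); vs C2: R4 (payoff 6); vs C3: R2 (payoff 6); vs C4: R3 (payoff 2).
Column's best responses — vs R1: C3 (payoff 3); vs R2: C3 (payoff 3); vs R3: C1 (payoff 6); vs R4: C1 (payoff 5).
The only mutual best response is (R2, C3); neither player gains by switching there.

(R2, C3)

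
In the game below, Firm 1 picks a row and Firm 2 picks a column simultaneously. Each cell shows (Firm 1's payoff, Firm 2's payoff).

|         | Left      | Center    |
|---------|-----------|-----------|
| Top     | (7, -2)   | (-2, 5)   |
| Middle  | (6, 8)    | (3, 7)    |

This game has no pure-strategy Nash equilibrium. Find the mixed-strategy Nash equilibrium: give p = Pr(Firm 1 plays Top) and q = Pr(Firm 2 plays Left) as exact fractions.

p = 1/8, q = 5/6

In a mixed NE each player is indifferent between their pure strategies, so the opponent's mix sets the indifference.
Firm 2 indifferent between Left and Center: p·(-2) + (1−p)·8 = p·5 + (1−p)·7 ⟹ 8 + (-10)p = 7 + (-2)p ⟹ p = 1/8.
Firm 1 indifferent between Top and Middle: q·7 + (1−q)·(-2) = q·6 + (1−q)·3 ⟹ (-2) + 9q = 3 + 3q ⟹ q = 5/6.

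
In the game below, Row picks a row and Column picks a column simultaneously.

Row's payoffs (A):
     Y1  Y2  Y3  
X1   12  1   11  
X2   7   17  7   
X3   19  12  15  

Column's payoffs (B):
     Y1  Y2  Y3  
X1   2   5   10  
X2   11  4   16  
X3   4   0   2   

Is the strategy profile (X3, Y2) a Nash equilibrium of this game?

Holding Column at Y2: Row gets 12 from X3 but could get 17 by switching to X2. Row has a profitable deviation.

No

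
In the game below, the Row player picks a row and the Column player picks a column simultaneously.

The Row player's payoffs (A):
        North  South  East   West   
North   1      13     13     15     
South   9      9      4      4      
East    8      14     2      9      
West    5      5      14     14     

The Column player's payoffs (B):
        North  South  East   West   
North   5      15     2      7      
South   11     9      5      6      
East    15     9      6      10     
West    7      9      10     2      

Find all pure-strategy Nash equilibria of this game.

A profile is a Nash equilibrium when each player is best-responding to the other.
The Row player's best responses — vs North: South (payoff 9); vs South: East (payoff 14); vs East: West (payoff 14); vs West: North (payoff 15).
The Column player's best responses — vs North: South (payoff 15); vs South: North (payoff 11); vs East: North (payoff 15); vs West: East (payoff 10).
Mutual best responses occur at (South, North) and (West, East); at each, neither player gains by switching.

(South, North) and (West, East)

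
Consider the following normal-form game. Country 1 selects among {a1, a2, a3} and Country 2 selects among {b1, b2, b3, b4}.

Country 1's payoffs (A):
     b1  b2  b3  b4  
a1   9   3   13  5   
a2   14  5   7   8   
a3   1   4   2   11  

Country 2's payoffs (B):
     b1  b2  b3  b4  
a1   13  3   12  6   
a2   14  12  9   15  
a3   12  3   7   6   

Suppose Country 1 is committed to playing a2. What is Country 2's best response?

With Country 1 fixed at a2, Country 2's payoffs are: b1 → 14, b2 → 12, b3 → 9, b4 → 15.
The maximum is 15, achieved by b4.

b4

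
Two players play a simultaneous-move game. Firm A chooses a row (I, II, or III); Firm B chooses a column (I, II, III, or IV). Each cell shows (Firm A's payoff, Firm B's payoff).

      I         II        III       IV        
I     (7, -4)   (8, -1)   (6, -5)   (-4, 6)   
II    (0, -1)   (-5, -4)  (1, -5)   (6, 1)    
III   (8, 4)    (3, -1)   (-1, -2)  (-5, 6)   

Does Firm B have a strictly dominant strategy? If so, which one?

IV

Check whether one of Firm B's strategies beats all alternatives regardless of what the opponent does.
IV strictly dominates: vs I: 6 > each of {-4, -1, -5}; vs II: 1 > each of {-1, -4, -5}; vs III: 6 > each of {4, -1, -2}.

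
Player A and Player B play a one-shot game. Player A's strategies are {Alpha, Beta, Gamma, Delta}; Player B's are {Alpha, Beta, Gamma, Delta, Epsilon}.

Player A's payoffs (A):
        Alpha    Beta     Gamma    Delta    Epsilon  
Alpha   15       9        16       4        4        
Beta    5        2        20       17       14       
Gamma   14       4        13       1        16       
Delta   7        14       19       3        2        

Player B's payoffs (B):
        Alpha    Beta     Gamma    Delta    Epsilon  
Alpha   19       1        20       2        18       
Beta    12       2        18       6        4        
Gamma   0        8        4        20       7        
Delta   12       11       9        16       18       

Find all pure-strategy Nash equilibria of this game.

(Beta, Gamma)

Check mutual best responses: a cell is a NE iff neither player can gain by unilaterally deviating.
Player A's best responses — vs Alpha: Alpha (payoff 15); vs Beta: Delta (payoff 14); vs Gamma: Beta (payoff 20); vs Delta: Beta (payoff 17); vs Epsilon: Gamma (payoff 16).
Player B's best responses — vs Alpha: Gamma (payoff 20); vs Beta: Gamma (payoff 18); vs Gamma: Delta (payoff 20); vs Delta: Epsilon (payoff 18).
The only mutual best response is (Beta, Gamma); neither player gains by switching there.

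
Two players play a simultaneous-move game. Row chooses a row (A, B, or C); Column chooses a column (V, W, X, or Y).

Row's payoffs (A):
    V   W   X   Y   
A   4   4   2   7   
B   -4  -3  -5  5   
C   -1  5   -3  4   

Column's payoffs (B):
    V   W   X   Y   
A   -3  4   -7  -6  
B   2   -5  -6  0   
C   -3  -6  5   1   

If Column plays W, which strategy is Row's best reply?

With Column fixed at W, Row's payoffs are: A → 4, B → -3, C → 5.
The maximum is 5, achieved by C.

C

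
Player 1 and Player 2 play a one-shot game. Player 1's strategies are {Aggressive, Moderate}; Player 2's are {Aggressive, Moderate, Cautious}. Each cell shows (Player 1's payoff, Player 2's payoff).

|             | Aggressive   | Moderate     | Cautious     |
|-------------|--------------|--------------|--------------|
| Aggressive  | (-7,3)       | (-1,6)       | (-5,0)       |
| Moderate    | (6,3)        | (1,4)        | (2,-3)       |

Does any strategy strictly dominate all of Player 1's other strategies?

Check whether one of Player 1's strategies beats all alternatives regardless of what the opponent does.
Moderate strictly dominates: vs Aggressive: 6 > -7; vs Moderate: 1 > -1; vs Cautious: 2 > -5.

Moderate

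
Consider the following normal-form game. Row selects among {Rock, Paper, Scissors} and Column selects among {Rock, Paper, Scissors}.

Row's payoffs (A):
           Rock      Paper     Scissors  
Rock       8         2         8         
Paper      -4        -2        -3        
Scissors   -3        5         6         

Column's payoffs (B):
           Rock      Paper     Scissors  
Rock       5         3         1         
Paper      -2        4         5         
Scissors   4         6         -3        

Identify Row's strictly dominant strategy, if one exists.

Check whether one of Row's strategies beats all alternatives regardless of what the opponent does.
Rock is not dominant: against Paper, Scissors gives 5 > 2.
Paper is not dominant: against Rock, Rock gives 8 > -4.
Scissors is not dominant: against Rock, Rock gives 8 > -3.
No single strategy is best against every opponent action.

None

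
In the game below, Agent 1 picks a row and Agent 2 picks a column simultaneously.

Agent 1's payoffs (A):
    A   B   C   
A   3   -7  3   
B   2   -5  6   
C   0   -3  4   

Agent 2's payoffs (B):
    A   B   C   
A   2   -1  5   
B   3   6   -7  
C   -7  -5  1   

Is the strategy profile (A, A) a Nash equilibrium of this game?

No

Holding Agent 2 at A: Agent 1 gets 3 from A, versus 2 from B, 0 from C. No profitable deviation for Agent 1.
Holding Agent 1 at A: Agent 2 gets 2 from A but could get 5 by switching to C. Agent 2 has a profitable deviation.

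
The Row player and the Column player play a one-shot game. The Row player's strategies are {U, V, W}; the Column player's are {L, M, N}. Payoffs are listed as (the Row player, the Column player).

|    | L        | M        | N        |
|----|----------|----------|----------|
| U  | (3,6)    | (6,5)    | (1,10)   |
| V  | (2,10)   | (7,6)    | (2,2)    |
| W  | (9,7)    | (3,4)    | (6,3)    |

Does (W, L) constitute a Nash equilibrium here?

Holding the Column player at L: the Row player gets 9 from W, versus 3 from U, 2 from V. No profitable deviation for the Row player.
Holding the Row player at W: the Column player gets 7 from L, versus 4 from M, 3 from N. No profitable deviation for the Column player either.

Yes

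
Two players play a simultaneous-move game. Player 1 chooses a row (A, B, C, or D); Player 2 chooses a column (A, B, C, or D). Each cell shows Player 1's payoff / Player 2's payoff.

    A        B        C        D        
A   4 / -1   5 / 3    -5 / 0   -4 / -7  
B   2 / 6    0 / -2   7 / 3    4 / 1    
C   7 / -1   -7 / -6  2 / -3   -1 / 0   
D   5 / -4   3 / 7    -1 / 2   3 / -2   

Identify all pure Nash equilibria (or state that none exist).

Find each player's best response to every opponent strategy; NE are the intersections.
Player 1's best responses — vs A: C (payoff 7); vs B: A (payoff 5); vs C: B (payoff 7); vs D: B (payoff 4).
Player 2's best responses — vs A: B (payoff 3); vs B: A (payoff 6); vs C: D (payoff 0); vs D: B (payoff 7).
The only mutual best response is (A, B); neither player gains by switching there.

(A, B)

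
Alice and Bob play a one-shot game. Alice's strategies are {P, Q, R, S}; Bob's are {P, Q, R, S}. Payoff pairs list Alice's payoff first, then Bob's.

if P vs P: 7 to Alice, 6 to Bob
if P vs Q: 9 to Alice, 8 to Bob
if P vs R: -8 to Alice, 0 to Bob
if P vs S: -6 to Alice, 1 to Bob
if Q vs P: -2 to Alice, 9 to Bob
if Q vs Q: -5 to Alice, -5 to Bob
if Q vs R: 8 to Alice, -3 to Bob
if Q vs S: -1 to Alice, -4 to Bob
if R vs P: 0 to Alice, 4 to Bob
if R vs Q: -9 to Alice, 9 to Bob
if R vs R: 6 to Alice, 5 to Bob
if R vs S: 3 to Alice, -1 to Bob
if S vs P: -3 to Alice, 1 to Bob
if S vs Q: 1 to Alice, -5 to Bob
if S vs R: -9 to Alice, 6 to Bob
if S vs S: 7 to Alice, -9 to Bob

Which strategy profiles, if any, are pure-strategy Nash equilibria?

(P, Q)

Check mutual best responses: a cell is a NE iff neither player can gain by unilaterally deviating.
Alice's best responses — vs P: P (payoff 7); vs Q: P (payoff 9); vs R: Q (payoff 8); vs S: S (payoff 7).
Bob's best responses — vs P: Q (payoff 8); vs Q: P (payoff 9); vs R: Q (payoff 9); vs S: R (payoff 6).
The only mutual best response is (P, Q); neither player gains by switching there.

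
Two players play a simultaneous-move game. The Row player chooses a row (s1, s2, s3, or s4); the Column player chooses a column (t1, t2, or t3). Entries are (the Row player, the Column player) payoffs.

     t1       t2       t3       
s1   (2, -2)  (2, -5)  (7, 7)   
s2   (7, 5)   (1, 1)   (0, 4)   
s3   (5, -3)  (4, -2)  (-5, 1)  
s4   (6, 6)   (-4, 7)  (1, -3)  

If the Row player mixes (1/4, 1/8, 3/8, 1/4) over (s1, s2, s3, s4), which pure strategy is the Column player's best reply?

The Column player's best reply maximizes expected payoff against the mix.
t1: (1/4)·(-2) + (1/8)·5 + (3/8)·(-3) + (1/4)·6 = 1/2
t2: (1/4)·(-5) + (1/8)·1 + (3/8)·(-2) + (1/4)·7 = -1/8
t3: (1/4)·7 + (1/8)·4 + (3/8)·1 + (1/4)·(-3) = 15/8
Highest expected payoff is 15/8, from t3.

t3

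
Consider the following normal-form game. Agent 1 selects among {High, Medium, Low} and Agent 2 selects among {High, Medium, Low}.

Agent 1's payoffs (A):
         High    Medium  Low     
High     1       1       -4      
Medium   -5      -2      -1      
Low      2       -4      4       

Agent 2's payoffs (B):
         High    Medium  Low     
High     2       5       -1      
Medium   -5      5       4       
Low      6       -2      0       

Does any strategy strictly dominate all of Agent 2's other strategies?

A strategy is strictly dominant if it gives Agent 2 a strictly higher payoff than every other strategy, against every choice by the opponent.
High is not dominant: against High, Medium gives 5 > 2.
Medium is not dominant: against Low, High gives 6 > -2.
Low is not dominant: against High, High gives 2 > -1.
No single strategy is best against every opponent action.

None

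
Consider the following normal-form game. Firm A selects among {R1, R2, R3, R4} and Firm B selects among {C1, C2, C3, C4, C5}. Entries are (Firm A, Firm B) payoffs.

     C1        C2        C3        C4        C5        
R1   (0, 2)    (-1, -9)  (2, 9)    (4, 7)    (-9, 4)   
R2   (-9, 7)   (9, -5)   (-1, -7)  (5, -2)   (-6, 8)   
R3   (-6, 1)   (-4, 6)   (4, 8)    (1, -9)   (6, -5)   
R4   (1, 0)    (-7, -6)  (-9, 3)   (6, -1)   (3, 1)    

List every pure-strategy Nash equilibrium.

(R3, C3)

A profile is a Nash equilibrium when each player is best-responding to the other.
Firm A's best responses — vs C1: R4 (payoff 1); vs C2: R2 (payoff 9); vs C3: R3 (payoff 4); vs C4: R4 (payoff 6); vs C5: R3 (payoff 6).
Firm B's best responses — vs R1: C3 (payoff 9); vs R2: C5 (payoff 8); vs R3: C3 (payoff 8); vs R4: C3 (payoff 3).
The only mutual best response is (R3, C3); neither player gains by switching there.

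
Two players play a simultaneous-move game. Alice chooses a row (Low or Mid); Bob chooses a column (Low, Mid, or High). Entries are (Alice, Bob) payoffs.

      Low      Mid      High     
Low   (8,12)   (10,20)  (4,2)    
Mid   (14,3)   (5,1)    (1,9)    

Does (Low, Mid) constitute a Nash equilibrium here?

Holding Bob at Mid: Alice gets 10 from Low, versus 5 from Mid. No profitable deviation for Alice.
Holding Alice at Low: Bob gets 20 from Mid, versus 12 from Low, 2 from High. No profitable deviation for Bob either.

Yes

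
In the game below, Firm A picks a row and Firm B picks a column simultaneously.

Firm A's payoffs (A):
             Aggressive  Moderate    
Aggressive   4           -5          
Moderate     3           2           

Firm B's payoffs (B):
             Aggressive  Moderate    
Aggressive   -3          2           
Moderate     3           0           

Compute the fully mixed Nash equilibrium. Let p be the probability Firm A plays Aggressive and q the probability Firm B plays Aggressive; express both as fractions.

In a mixed NE each player is indifferent between their pure strategies, so the opponent's mix sets the indifference.
Firm B indifferent between Aggressive and Moderate: p·(-3) + (1−p)·3 = p·2 + (1−p)·0 ⟹ 3 + (-6)p = 0 + 2p ⟹ p = 3/8.
Firm A indifferent between Aggressive and Moderate: q·4 + (1−q)·(-5) = q·3 + (1−q)·2 ⟹ (-5) + 9q = 2 + 1q ⟹ q = 7/8.

p = 3/8, q = 7/8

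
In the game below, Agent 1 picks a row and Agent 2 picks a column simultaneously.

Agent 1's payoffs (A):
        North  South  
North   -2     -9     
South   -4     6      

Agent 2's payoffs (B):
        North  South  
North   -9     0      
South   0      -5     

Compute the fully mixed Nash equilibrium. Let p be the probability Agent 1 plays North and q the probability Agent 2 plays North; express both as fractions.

p = 5/14, q = 15/17

In a mixed NE each player is indifferent between their pure strategies, so the opponent's mix sets the indifference.
Agent 2 indifferent between North and South: p·(-9) + (1−p)·0 = p·0 + (1−p)·(-5) ⟹ 0 + (-9)p = (-5) + 5p ⟹ p = 5/14.
Agent 1 indifferent between North and South: q·(-2) + (1−q)·(-9) = q·(-4) + (1−q)·6 ⟹ (-9) + 7q = 6 + (-10)q ⟹ q = 15/17.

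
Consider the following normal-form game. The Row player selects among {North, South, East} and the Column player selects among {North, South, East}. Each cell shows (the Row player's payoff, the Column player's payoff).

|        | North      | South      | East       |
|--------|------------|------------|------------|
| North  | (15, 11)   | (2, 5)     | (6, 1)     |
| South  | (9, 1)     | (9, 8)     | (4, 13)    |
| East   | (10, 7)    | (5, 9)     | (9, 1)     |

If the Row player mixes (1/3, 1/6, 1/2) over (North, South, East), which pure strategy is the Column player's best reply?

Compute the Column player's expected payoff from each pure strategy against the given mix.
North: (1/3)·11 + (1/6)·1 + (1/2)·7 = 22/3
South: (1/3)·5 + (1/6)·8 + (1/2)·9 = 15/2
East: (1/3)·1 + (1/6)·13 + (1/2)·1 = 3
Highest expected payoff is 15/2, from South.

South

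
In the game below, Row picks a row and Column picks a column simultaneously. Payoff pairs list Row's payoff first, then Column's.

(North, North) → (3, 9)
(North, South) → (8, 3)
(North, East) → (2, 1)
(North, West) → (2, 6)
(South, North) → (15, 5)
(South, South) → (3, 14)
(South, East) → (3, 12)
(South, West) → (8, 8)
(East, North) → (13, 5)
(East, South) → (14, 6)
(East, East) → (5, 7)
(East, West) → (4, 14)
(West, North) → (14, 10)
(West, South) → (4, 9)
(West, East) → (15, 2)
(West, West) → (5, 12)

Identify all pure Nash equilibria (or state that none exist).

No pure-strategy Nash equilibrium

Check mutual best responses: a cell is a NE iff neither player can gain by unilaterally deviating.
Row's best responses — vs North: South (payoff 15); vs South: East (payoff 14); vs East: West (payoff 15); vs West: South (payoff 8).
Column's best responses — vs North: North (payoff 9); vs South: South (payoff 14); vs East: West (payoff 14); vs West: West (payoff 12).
No cell has both players best-responding. For instance, Row's best reply to North is South, but against South Column prefers South over North.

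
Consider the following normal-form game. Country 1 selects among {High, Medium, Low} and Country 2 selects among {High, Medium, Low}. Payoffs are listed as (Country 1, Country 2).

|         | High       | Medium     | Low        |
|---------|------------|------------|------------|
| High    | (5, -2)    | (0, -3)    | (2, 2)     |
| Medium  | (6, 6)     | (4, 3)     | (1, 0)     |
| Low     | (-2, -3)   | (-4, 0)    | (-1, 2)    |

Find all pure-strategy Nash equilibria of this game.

(High, Low) and (Medium, High)

Find each player's best response to every opponent strategy; NE are the intersections.
Country 1's best responses — vs High: Medium (payoff 6); vs Medium: Medium (payoff 4); vs Low: High (payoff 2).
Country 2's best responses — vs High: Low (payoff 2); vs Medium: High (payoff 6); vs Low: Low (payoff 2).
Mutual best responses occur at (High, Low) and (Medium, High); at each, neither player gains by switching.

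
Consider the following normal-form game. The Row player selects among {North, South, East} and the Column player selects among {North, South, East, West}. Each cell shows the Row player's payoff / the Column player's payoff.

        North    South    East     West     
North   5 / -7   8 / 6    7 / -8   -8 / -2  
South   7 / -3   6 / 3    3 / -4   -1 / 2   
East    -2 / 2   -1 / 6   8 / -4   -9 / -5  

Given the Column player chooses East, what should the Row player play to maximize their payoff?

East

With the Column player fixed at East, the Row player's payoffs are: North → 7, South → 3, East → 8.
The maximum is 8, achieved by East.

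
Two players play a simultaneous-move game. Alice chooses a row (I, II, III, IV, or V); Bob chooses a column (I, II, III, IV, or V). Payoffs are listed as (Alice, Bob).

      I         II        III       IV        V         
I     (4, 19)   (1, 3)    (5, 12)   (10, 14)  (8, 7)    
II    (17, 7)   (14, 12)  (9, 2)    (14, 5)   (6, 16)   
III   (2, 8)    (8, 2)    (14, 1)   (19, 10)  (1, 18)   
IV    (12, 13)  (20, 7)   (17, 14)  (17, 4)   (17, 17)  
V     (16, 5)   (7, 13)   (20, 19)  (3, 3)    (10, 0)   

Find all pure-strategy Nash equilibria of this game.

Check mutual best responses: a cell is a NE iff neither player can gain by unilaterally deviating.
Alice's best responses — vs I: II (payoff 17); vs II: IV (payoff 20); vs III: V (payoff 20); vs IV: III (payoff 19); vs V: IV (payoff 17).
Bob's best responses — vs I: I (payoff 19); vs II: V (payoff 16); vs III: V (payoff 18); vs IV: V (payoff 17); vs V: III (payoff 19).
Mutual best responses occur at (IV, V) and (V, III); at each, neither player gains by switching.

(IV, V) and (V, III)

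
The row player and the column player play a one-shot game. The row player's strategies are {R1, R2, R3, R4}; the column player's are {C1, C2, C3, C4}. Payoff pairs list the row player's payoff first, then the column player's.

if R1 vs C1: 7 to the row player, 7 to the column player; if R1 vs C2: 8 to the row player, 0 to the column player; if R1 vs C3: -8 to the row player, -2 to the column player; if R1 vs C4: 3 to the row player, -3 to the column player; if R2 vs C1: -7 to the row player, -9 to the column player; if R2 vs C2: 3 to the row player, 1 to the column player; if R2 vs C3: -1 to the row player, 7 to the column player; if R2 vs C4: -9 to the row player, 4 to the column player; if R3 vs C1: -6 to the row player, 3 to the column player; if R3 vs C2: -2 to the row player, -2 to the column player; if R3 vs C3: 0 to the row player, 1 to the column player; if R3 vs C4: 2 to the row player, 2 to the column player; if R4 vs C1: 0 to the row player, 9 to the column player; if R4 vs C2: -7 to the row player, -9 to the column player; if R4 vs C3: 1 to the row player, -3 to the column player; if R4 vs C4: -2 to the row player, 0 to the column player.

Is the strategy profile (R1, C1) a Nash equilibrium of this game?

Holding the column player at C1: the row player gets 7 from R1, versus -7 from R2, -6 from R3, 0 from R4. No profitable deviation for the row player.
Holding the row player at R1: the column player gets 7 from C1, versus 0 from C2, -2 from C3, -3 from C4. No profitable deviation for the column player either.

Yes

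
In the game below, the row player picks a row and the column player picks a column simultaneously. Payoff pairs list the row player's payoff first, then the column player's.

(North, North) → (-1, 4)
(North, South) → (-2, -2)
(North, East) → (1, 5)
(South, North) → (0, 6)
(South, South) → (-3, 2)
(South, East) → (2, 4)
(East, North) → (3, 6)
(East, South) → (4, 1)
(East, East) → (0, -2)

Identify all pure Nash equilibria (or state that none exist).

Find each player's best response to every opponent strategy; NE are the intersections.
The row player's best responses — vs North: East (payoff 3); vs South: East (payoff 4); vs East: South (payoff 2).
The column player's best responses — vs North: East (payoff 5); vs South: North (payoff 6); vs East: North (payoff 6).
The only mutual best response is (East, North); neither player gains by switching there.

(East, North)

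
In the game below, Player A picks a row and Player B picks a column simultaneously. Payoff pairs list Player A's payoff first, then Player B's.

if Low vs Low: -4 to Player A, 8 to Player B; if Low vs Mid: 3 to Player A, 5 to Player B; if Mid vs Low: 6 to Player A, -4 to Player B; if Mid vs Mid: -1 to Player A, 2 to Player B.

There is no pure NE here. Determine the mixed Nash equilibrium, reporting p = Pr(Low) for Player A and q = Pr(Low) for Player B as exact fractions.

In a mixed NE each player is indifferent between their pure strategies, so the opponent's mix sets the indifference.
Player B indifferent between Low and Mid: p·8 + (1−p)·(-4) = p·5 + (1−p)·2 ⟹ (-4) + 12p = 2 + 3p ⟹ p = 2/3.
Player A indifferent between Low and Mid: q·(-4) + (1−q)·3 = q·6 + (1−q)·(-1) ⟹ 3 + (-7)q = (-1) + 7q ⟹ q = 2/7.

p = 2/3, q = 2/7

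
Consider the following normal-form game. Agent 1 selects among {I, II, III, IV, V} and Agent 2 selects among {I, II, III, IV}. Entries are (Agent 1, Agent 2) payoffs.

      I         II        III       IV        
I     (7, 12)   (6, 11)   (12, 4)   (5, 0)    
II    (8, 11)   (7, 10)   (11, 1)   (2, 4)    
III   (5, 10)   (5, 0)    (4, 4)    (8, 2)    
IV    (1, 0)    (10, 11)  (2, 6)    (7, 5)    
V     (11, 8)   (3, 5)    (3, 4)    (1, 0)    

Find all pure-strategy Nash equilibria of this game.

(IV, II) and (V, I)

A profile is a Nash equilibrium when each player is best-responding to the other.
Agent 1's best responses — vs I: V (payoff 11); vs II: IV (payoff 10); vs III: I (payoff 12); vs IV: III (payoff 8).
Agent 2's best responses — vs I: I (payoff 12); vs II: I (payoff 11); vs III: I (payoff 10); vs IV: II (payoff 11); vs V: I (payoff 8).
Mutual best responses occur at (IV, II) and (V, I); at each, neither player gains by switching.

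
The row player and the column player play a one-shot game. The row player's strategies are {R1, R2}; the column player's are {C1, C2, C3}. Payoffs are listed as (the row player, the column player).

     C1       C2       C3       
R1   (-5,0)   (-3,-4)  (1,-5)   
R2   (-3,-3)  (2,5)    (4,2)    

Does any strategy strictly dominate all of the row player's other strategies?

A strategy is strictly dominant if it gives the row player a strictly higher payoff than every other strategy, against every choice by the opponent.
R2 strictly dominates: vs C1: -3 > -5; vs C2: 2 > -3; vs C3: 4 > 1.

R2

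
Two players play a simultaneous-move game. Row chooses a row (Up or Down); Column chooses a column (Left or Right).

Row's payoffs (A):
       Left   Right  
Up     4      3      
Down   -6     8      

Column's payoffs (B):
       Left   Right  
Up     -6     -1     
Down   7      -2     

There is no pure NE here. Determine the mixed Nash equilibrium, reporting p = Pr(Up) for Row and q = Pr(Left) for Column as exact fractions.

p = 9/14, q = 1/3

Each player's mixing probability is pinned down by making the *other* player indifferent.
Column indifferent between Left and Right: p·(-6) + (1−p)·7 = p·(-1) + (1−p)·(-2) ⟹ 7 + (-13)p = (-2) + 1p ⟹ p = 9/14.
Row indifferent between Up and Down: q·4 + (1−q)·3 = q·(-6) + (1−q)·8 ⟹ 3 + 1q = 8 + (-14)q ⟹ q = 1/3.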